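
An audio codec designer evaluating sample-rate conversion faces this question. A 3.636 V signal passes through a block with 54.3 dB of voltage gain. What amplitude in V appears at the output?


Output voltage from dB gain:
V_out = V_in * 10^(gain_dB / 20)
      = 3.636 * 10^(54.3 / 20)
      = 3.636 * 518.800039
      = 1886.3569 V

1886.3569 V


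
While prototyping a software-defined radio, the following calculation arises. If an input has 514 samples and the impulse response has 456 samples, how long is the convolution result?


Linear convolution output length:
L = N + M - 1
  = 514 + 456 - 1
  = 969 samples

969


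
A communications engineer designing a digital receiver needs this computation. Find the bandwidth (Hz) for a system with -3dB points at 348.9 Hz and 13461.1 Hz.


Bandwidth is the difference of -3dB frequencies:
BW = f_high - f_low
   = 13461.1 - 348.9
   = 13112.2 Hz

13112.2 Hz


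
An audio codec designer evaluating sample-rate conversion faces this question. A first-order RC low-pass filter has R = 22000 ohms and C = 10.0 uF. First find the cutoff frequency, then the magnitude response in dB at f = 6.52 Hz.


Step 1 — cutoff frequency:
fc = 1 / (2*pi*R*C)
C = 10.0 uF = 1e-05 F
fc = 1 / (2*pi*22000*1e-05)
   = 0.723432 Hz

Step 2 — magnitude at f = 6.52 Hz:
|H(f)| = 1 / sqrt(1 + (f/fc)^2)
f/fc = 6.52 / 0.723432 = 9.012596
|H| = 1 / sqrt(1 + 81.226887) = 0.1102791
|H|_dB = 20*log10(0.1102791) = -19.15 dB

fc = 0.723432 Hz; |H(6.52 Hz)| = -19.15 dB


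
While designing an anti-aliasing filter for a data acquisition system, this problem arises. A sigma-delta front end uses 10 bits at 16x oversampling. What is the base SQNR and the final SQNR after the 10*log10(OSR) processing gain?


Step 1 — baseline SQNR at Nyquist:
SQNR_base = 6.02*N + 1.76
          = 6.02*10 + 1.76
          = 61.96 dB

Step 2 — oversampling processing gain:
G = 10*log10(OSR) = 10*log10(16) = 12.04 dB

Step 3 — total:
SQNR_total = 61.96 + 12.04 = 74.0 dB

Base SQNR = 61.96 dB; oversampled SQNR = 74.0 dB


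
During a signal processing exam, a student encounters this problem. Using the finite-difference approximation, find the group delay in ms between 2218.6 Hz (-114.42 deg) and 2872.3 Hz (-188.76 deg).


Group delay from phase difference:
tau = -d(phi)/d(omega)
d(phi) = -74.34 deg = -1.297478 rad
d(omega) = 2*pi*(2872.3 - 2218.6) = 4107.3182 rad/s
tau = -(-1.297478) / 4107.3182
    = 0.3159 ms

0.3159 ms


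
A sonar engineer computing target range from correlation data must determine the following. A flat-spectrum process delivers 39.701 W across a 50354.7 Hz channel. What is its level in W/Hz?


Power spectral density:
PSD = P / BW
    = 39.701 / 50354.7
    = 0.00078843 W/Hz

0.00078843 W/Hz


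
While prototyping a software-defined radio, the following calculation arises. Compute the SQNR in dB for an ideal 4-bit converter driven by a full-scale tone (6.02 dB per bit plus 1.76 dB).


Theoretical SNR for a full-scale sinusoid:
SNR = 6.02 * N + 1.76
    = 6.02 * 4 + 1.76
    = 24.08 + 1.76
    = 25.84 dB

25.84 dB


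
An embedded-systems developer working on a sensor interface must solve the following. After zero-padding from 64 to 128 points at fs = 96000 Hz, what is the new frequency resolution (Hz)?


Frequency resolution after zero-padding:
N_padded = 64 * 2 = 128
df = fs / N_padded
   = 96000 / 128
   = 750.0 Hz

750.0 Hz


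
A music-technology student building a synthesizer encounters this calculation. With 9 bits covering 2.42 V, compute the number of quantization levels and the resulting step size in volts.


Step 1 — number of quantization levels:
L = 2^N = 2^9 = 512

Step 2 — LSB step size:
delta = Vfs / L
      = 2.42 / 512
      = 0.00472656 V

Levels = 512; step size = 0.00472656 V


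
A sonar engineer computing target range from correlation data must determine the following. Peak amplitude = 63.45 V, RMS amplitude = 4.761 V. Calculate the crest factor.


Crest factor is the ratio of peak to RMS:
CF = V_peak / V_rms
   = 63.45 / 4.761
   = 13.327

13.327


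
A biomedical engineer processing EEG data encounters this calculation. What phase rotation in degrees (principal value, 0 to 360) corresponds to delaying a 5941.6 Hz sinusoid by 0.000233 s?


Phase shift from frequency and time delay:
phi = 360 * f * t_delay
    = 360 * 5941.6 * 0.000233
    = 498.38 degrees
    mod 360 = 138.38 degrees

138.38 degrees


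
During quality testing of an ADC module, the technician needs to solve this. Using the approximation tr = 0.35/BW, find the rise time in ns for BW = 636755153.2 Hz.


Rise time from bandwidth relationship:
tr = 0.35 / BW
   = 0.35 / 636755153.2
   = 5.496618257e-10 s
   = 0.5497 ns

0.5497 ns


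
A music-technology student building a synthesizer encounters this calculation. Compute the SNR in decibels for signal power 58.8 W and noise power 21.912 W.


SNR in decibels:
SNR = 10 * log10(Ps / Pn)
    = 10 * log10(58.8 / 21.912)
    = 10 * log10(2.6835)
    = 10 * 0.4287
    = 4.29 dB

4.29 dB


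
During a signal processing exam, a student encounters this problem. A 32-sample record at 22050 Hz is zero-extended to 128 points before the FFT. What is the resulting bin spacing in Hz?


Frequency resolution after zero-padding:
N_padded = 32 * 4 = 128
df = fs / N_padded
   = 22050 / 128
   = 172.2656 Hz

172.2656 Hz


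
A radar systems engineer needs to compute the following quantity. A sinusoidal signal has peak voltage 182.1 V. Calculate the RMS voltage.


RMS voltage for a sinusoidal waveform:
V_rms = V_peak / sqrt(2)
      = 182.1 / 1.414214
      = 128.764 V

128.764 V


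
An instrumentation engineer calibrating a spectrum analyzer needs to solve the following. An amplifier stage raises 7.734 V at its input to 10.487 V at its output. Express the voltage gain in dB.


Voltage gain in dB:
G = 20 * log10(Vout / Vin)
  = 20 * log10(10.487 / 7.734)
  = 20 * log10(1.355961)
  = 20 * 0.132247
  = 2.64 dB

2.64 dB


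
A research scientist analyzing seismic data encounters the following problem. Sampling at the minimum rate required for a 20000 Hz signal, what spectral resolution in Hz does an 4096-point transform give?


Step 1 — Nyquist sampling rate:
fs = 2 * fmax = 2 * 20000 = 40000 Hz

Step 2 — DFT bin spacing:
df = fs / N = 40000 / 4096 = 9.7656 Hz

9.7656 Hz


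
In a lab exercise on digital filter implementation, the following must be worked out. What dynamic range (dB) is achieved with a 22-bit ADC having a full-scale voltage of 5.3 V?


Dynamic range from full-scale to LSB:
V_min = V_max / 2^bits = 5.3 / 2^22
DR = 20 * log10(V_max / V_min)
   = 20 * log10(2^22)
   = 20 * 22 * log10(2)
   = 132.45 dB

132.45 dB


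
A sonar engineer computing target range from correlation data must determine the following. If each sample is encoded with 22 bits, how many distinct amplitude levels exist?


Number of quantization levels = 2^N
= 2^22
= 4194304

4194304


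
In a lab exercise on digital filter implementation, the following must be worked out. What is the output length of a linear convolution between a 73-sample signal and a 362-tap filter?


Linear convolution output length:
L = N + M - 1
  = 73 + 362 - 1
  = 434 samples

434


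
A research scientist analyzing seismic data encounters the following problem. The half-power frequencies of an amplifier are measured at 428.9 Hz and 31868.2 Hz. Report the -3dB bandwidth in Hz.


Bandwidth is the difference of -3dB frequencies:
BW = f_high - f_low
   = 31868.2 - 428.9
   = 31439.3 Hz

31439.3 Hz


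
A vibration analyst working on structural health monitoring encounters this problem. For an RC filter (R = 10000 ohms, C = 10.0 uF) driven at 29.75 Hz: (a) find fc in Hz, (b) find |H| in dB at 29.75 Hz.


Step 1 — cutoff frequency:
fc = 1 / (2*pi*R*C)
C = 10.0 uF = 1e-05 F
fc = 1 / (2*pi*10000*1e-05)
   = 1.59155 Hz

Step 2 — magnitude at f = 29.75 Hz:
|H(f)| = 1 / sqrt(1 + (f/fc)^2)
f/fc = 29.75 / 1.59155 = 18.69247
|H| = 1 / sqrt(1 + 349.408435) = 0.0534211
|H|_dB = 20*log10(0.0534211) = -25.45 dB

fc = 1.59155 Hz; |H(29.75 Hz)| = -25.45 dB


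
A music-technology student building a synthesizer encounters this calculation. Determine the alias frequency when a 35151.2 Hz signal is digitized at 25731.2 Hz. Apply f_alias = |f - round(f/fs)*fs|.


Compute the nearest integer multiple of fs to the signal:
n = round(35151.2 / 25731.2) = 1
f_alias = |35151.2 - 1 * 25731.2|
        = |35151.2 - 25731.2|
        = 9420.0 Hz

9420.0


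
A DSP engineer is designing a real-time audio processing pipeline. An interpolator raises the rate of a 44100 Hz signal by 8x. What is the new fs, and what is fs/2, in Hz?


Step 1 — output sample rate after interpolation by L:
fs_out = L * fs_in = 8 * 44100 = 352800 Hz

Step 2 — Nyquist frequency of the output stream:
f_Nyq = fs_out / 2 = 352800 / 2 = 176400.0 Hz

fs_out = 352800 Hz; f_Nyquist = 176400.0 Hz


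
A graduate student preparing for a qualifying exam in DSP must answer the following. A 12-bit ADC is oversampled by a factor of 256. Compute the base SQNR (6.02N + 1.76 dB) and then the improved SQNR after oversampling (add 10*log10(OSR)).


Step 1 — baseline SQNR at Nyquist:
SQNR_base = 6.02*N + 1.76
          = 6.02*12 + 1.76
          = 74.0 dB

Step 2 — oversampling processing gain:
G = 10*log10(OSR) = 10*log10(256) = 24.08 dB

Step 3 — total:
SQNR_total = 74.0 + 24.08 = 98.08 dB

Base SQNR = 74.0 dB; oversampled SQNR = 98.08 dB


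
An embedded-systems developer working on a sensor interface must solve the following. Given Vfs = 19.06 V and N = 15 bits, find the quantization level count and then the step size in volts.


Step 1 — number of quantization levels:
L = 2^N = 2^15 = 32768

Step 2 — LSB step size:
delta = Vfs / L
      = 19.06 / 32768
      = 0.00058167 V

Levels = 32768; step size = 0.00058167 V


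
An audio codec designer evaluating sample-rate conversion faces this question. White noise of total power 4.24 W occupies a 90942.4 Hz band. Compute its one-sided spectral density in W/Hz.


Power spectral density:
PSD = P / BW
    = 4.24 / 90942.4
    = 4.662e-05 W/Hz

4.662e-05 W/Hz


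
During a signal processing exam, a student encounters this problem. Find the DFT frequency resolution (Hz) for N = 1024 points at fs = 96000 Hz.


DFT frequency resolution:
df = fs / N
   = 96000 / 1024
   = 93.75 Hz

93.75 Hz


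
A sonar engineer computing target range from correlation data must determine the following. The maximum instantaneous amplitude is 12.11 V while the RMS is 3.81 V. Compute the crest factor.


Crest factor is the ratio of peak to RMS:
CF = V_peak / V_rms
   = 12.11 / 3.81
   = 3.1785

3.1785


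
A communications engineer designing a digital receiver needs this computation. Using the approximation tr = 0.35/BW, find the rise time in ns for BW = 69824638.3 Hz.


Rise time from bandwidth relationship:
tr = 0.35 / BW
   = 0.35 / 69824638.3
   = 5.012557294e-09 s
   = 5.0126 ns

5.0126 ns


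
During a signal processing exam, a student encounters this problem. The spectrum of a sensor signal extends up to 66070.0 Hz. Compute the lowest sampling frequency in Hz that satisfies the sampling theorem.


The Nyquist rate is twice the maximum frequency component.
fs_min = 2 * fmax
      = 2 * 66070.0
      = 132140.0 Hz

132140.0


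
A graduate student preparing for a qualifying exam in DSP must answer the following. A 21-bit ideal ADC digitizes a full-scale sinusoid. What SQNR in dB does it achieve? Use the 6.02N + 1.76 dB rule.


Theoretical SNR for a full-scale sinusoid:
SNR = 6.02 * N + 1.76
    = 6.02 * 21 + 1.76
    = 126.42 + 1.76
    = 128.18 dB

128.18 dB


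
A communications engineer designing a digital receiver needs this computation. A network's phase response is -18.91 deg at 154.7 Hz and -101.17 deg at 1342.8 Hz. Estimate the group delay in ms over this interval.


Group delay from phase difference:
tau = -d(phi)/d(omega)
d(phi) = -82.26 deg = -1.435708 rad
d(omega) = 2*pi*(1342.8 - 154.7) = 7465.0525 rad/s
tau = -(-1.435708) / 7465.0525
    = 0.1923 ms

0.1923 ms


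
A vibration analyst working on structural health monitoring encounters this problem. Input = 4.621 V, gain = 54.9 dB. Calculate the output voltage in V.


Output voltage from dB gain:
V_out = V_in * 10^(gain_dB / 20)
      = 4.621 * 10^(54.9 / 20)
      = 4.621 * 555.904257
      = 2568.8336 V

2568.8336 V


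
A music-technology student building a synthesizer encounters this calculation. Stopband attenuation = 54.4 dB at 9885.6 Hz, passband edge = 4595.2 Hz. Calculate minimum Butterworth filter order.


Butterworth filter order formula:
n = log10(10^(A/10) - 1) / (2 * log10(f_stop/f_pass))
10^(54.4/10) - 1 = 275421.8703
f_stop/f_pass = 9885.6 / 4595.2 = 2.1513
n = 8.1756 -> ceil = 9

9


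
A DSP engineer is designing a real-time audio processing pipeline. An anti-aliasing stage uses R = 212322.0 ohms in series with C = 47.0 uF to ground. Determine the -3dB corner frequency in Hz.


Cutoff frequency of a first-order RC filter:
fc = 1 / (2 * pi * R * C)
C = 47.0 uF = 4.7e-05 F
fc = 1 / (2 * pi * 212322.0 * 4.7e-05)
   = 1 / 62.700748127176
   = 0.015949 Hz

0.015949 Hz


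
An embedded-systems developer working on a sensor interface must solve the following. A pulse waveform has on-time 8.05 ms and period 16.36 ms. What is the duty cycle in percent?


Duty cycle as a percentage:
DC = (t_on / T) * 100
   = (8.05 / 16.36) * 100
   = 0.492054 * 100
   = 49.21 %

49.21 %


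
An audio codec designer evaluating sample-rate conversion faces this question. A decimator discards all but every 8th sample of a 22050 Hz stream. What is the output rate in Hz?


Decimation reduces the sample rate:
fs_out = fs_in / M
       = 22050 / 8
       = 2756.25 Hz

2756.25 Hz


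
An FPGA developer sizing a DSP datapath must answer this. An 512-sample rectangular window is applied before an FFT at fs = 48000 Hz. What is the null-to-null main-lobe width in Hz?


Main lobe width for a rectangular window:
Width = 2 * fs / N
      = 2 * 48000 / 512
      = 96000 / 512
      = 187.5 Hz

187.5 Hz


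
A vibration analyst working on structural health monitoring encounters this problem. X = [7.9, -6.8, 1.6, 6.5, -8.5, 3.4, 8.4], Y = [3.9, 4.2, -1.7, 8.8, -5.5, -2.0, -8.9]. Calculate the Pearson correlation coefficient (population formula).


Pearson correlation coefficient (population):
r = cov(X,Y) / (std(X) * std(Y))
Mean X = 1.7857, Mean Y = -0.1714
Cov(X,Y) = 3.437551
Std(X) = 6.386465, Std(Y) = 5.687509
r = 0.0946

0.0946


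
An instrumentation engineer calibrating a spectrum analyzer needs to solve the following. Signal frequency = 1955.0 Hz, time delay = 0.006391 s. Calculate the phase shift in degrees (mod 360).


Phase shift from frequency and time delay:
phi = 360 * f * t_delay
    = 360 * 1955.0 * 0.006391
    = 4497.99 degrees
    mod 360 = 177.99 degrees

177.99 degrees


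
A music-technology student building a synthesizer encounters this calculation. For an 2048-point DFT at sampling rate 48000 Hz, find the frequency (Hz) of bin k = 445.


Frequency of DFT bin k:
f_k = k * fs / N
    = 445 * 48000 / 2048
    = 21360000 / 2048
    = 10429.688 Hz

10429.688 Hz


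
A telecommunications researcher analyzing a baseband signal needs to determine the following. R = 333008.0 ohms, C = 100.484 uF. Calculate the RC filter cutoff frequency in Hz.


Cutoff frequency of a first-order RC filter:
fc = 1 / (2 * pi * R * C)
C = 100.484 uF = 0.000100484 F
fc = 1 / (2 * pi * 333008.0 * 0.000100484)
   = 1 / 210.24779514815
   = 0.004756 Hz

0.004756 Hz


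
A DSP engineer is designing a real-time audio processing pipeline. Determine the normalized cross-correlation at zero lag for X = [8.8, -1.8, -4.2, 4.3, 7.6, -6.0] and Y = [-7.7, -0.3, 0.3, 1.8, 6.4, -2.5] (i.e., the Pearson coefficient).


Pearson correlation coefficient (population):
r = cov(X,Y) / (std(X) * std(Y))
Mean X = 1.45, Mean Y = -0.3333
Cov(X,Y) = 0.966667
Std(X) = 5.74391, Std(Y) = 4.267187
r = 0.0394

0.0394


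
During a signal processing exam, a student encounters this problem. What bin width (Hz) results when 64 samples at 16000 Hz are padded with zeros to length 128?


Frequency resolution after zero-padding:
N_padded = 64 * 2 = 128
df = fs / N_padded
   = 16000 / 128
   = 125.0 Hz

125.0 Hz


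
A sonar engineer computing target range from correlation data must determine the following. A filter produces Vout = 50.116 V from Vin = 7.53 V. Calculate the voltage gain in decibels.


Voltage gain in dB:
G = 20 * log10(Vout / Vin)
  = 20 * log10(50.116 / 7.53)
  = 20 * log10(6.655511)
  = 20 * 0.823181
  = 16.46 dB

16.46 dB


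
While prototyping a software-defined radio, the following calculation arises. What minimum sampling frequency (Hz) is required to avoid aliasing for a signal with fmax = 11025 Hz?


The Nyquist rate is twice the maximum frequency component.
fs_min = 2 * fmax
      = 2 * 11025
      = 22050 Hz

22050


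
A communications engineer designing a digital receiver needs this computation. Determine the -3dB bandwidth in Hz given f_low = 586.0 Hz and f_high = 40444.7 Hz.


Bandwidth is the difference of -3dB frequencies:
BW = f_high - f_low
   = 40444.7 - 586.0
   = 39858.7 Hz

39858.7 Hz


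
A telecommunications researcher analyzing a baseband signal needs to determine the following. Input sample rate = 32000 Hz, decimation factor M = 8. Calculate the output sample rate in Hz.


Decimation reduces the sample rate:
fs_out = fs_in / M
       = 32000 / 8
       = 4000.0 Hz

4000.0 Hz


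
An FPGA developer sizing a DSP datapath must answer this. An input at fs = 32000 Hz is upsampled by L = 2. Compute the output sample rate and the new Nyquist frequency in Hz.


Step 1 — output sample rate after interpolation by L:
fs_out = L * fs_in = 2 * 32000 = 64000 Hz

Step 2 — Nyquist frequency of the output stream:
f_Nyq = fs_out / 2 = 64000 / 2 = 32000.0 Hz

fs_out = 64000 Hz; f_Nyquist = 32000.0 Hz


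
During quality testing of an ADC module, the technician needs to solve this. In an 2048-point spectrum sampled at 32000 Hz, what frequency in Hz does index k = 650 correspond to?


Frequency of DFT bin k:
f_k = k * fs / N
    = 650 * 32000 / 2048
    = 20800000 / 2048
    = 10156.25 Hz

10156.25 Hz


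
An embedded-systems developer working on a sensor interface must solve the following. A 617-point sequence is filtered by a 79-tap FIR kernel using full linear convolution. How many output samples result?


Linear convolution output length:
L = N + M - 1
  = 617 + 79 - 1
  = 695 samples

695


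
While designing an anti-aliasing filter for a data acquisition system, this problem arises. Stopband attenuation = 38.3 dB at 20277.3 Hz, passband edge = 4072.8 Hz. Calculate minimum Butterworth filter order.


Butterworth filter order formula:
n = log10(10^(A/10) - 1) / (2 * log10(f_stop/f_pass))
10^(38.3/10) - 1 = 6759.8298
f_stop/f_pass = 20277.3 / 4072.8 = 4.9787
n = 2.747 -> ceil = 3

3


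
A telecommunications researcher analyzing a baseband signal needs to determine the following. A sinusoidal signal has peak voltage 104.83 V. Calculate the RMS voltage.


RMS voltage for a sinusoidal waveform:
V_rms = V_peak / sqrt(2)
      = 104.83 / 1.414214
      = 74.126 V

74.126 V


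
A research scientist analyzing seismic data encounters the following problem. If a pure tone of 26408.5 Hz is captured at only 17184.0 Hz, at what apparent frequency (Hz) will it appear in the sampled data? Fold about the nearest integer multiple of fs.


Compute the nearest integer multiple of fs to the signal:
n = round(26408.5 / 17184.0) = 2
f_alias = |26408.5 - 2 * 17184.0|
        = |26408.5 - 34368.0|
        = 7959.5 Hz

7959.5


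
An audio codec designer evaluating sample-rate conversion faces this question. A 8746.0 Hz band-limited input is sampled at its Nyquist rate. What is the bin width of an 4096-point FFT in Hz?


Step 1 — Nyquist sampling rate:
fs = 2 * fmax = 2 * 8746.0 = 17492.0 Hz

Step 2 — DFT bin spacing:
df = fs / N = 17492.0 / 4096 = 4.2705 Hz

4.2705 Hz


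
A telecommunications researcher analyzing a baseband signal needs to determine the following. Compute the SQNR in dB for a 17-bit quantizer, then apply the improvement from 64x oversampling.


Step 1 — baseline SQNR at Nyquist:
SQNR_base = 6.02*N + 1.76
          = 6.02*17 + 1.76
          = 104.1 dB

Step 2 — oversampling processing gain:
G = 10*log10(OSR) = 10*log10(64) = 18.06 dB

Step 3 — total:
SQNR_total = 104.1 + 18.06 = 122.16 dB

Base SQNR = 104.1 dB; oversampled SQNR = 122.16 dB


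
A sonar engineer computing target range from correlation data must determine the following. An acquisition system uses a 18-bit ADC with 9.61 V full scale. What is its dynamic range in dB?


Dynamic range from full-scale to LSB:
V_min = V_max / 2^bits = 9.61 / 2^18
DR = 20 * log10(V_max / V_min)
   = 20 * log10(2^18)
   = 20 * 18 * log10(2)
   = 108.37 dB

108.37 dB


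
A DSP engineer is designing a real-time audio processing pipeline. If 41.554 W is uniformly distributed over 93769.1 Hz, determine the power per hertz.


Power spectral density:
PSD = P / BW
    = 41.554 / 93769.1
    = 0.00044315 W/Hz

0.00044315 W/Hz


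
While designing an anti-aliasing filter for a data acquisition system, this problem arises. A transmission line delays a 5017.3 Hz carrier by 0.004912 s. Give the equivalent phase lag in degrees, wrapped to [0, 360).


Phase shift from frequency and time delay:
phi = 360 * f * t_delay
    = 360 * 5017.3 * 0.004912
    = 8872.19 degrees
    mod 360 = 232.19 degrees

232.19 degrees


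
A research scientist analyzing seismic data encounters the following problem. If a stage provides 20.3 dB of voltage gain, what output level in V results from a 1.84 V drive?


Output voltage from dB gain:
V_out = V_in * 10^(gain_dB / 20)
      = 1.84 * 10^(20.3 / 20)
      = 1.84 * 10.351422
      = 19.0466 V

19.0466 V


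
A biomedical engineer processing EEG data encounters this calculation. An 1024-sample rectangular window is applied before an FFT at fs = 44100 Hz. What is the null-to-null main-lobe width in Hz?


Main lobe width for a rectangular window:
Width = 2 * fs / N
      = 2 * 44100 / 1024
      = 88200 / 1024
      = 86.133 Hz

86.133 Hz


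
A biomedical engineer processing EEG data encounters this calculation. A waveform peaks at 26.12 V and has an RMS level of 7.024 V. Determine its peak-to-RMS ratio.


Crest factor is the ratio of peak to RMS:
CF = V_peak / V_rms
   = 26.12 / 7.024
   = 3.7187

3.7187


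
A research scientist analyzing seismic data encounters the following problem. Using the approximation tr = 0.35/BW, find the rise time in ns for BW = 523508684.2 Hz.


Rise time from bandwidth relationship:
tr = 0.35 / BW
   = 0.35 / 523508684.2
   = 6.685657957e-10 s
   = 0.6686 ns

0.6686 ns


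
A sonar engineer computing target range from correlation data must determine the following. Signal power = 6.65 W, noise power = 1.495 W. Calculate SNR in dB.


SNR in decibels:
SNR = 10 * log10(Ps / Pn)
    = 10 * log10(6.65 / 1.495)
    = 10 * log10(4.4482)
    = 10 * 0.6482
    = 6.48 dB

6.48 dB


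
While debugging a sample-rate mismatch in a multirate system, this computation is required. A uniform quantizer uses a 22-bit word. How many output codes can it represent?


Number of quantization levels = 2^N
= 2^22
= 4194304

4194304


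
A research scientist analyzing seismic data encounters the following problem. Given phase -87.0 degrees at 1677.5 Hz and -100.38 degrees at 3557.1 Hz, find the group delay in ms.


Group delay from phase difference:
tau = -d(phi)/d(omega)
d(phi) = -13.38 deg = -0.233525 rad
d(omega) = 2*pi*(3557.1 - 1677.5) = 11809.8751 rad/s
tau = -(-0.233525) / 11809.8751
    = 0.0198 ms

0.0198 ms


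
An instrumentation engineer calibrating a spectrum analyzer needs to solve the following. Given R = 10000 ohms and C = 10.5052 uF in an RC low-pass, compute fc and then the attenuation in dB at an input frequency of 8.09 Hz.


Step 1 — cutoff frequency:
fc = 1 / (2*pi*R*C)
C = 10.5052 uF = 1.05052e-05 F
fc = 1 / (2*pi*10000*1.05052e-05)
   = 1.51501 Hz

Step 2 — magnitude at f = 8.09 Hz:
|H(f)| = 1 / sqrt(1 + (f/fc)^2)
f/fc = 8.09 / 1.51501 = 5.339899
|H| = 1 / sqrt(1 + 28.514521) = 0.1840696
|H|_dB = 20*log10(0.1840696) = -14.7 dB

fc = 1.51501 Hz; |H(8.09 Hz)| = -14.7 dB


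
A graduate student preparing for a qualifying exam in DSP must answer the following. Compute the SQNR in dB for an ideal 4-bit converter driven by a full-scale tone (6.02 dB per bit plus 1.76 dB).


Theoretical SNR for a full-scale sinusoid:
SNR = 6.02 * N + 1.76
    = 6.02 * 4 + 1.76
    = 24.08 + 1.76
    = 25.84 dB

25.84 dB


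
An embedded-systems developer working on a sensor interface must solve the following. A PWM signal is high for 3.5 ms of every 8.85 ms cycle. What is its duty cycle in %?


Duty cycle as a percentage:
DC = (t_on / T) * 100
   = (3.5 / 8.85) * 100
   = 0.39548 * 100
   = 39.55 %

39.55 %


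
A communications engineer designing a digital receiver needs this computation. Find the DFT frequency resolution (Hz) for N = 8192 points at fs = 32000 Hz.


DFT frequency resolution:
df = fs / N
   = 32000 / 8192
   = 3.9062 Hz

3.9062 Hz


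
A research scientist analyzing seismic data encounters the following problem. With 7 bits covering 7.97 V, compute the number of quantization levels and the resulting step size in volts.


Step 1 — number of quantization levels:
L = 2^N = 2^7 = 128

Step 2 — LSB step size:
delta = Vfs / L
      = 7.97 / 128
      = 0.06226562 V

Levels = 128; step size = 0.06226562 V


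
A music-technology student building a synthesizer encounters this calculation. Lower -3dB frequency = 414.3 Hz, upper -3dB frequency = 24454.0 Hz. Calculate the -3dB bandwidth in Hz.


Bandwidth is the difference of -3dB frequencies:
BW = f_high - f_low
   = 24454.0 - 414.3
   = 24039.7 Hz

24039.7 Hz


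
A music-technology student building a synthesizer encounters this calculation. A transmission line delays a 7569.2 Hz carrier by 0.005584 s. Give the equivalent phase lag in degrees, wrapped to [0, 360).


Phase shift from frequency and time delay:
phi = 360 * f * t_delay
    = 360 * 7569.2 * 0.005584
    = 15215.91 degrees
    mod 360 = 95.91 degrees

95.91 degrees


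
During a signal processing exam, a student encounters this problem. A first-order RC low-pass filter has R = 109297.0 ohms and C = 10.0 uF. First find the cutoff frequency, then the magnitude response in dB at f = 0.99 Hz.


Step 1 — cutoff frequency:
fc = 1 / (2*pi*R*C)
C = 10.0 uF = 1e-05 F
fc = 1 / (2*pi*109297.0*1e-05)
   = 0.145617 Hz

Step 2 — magnitude at f = 0.99 Hz:
|H(f)| = 1 / sqrt(1 + (f/fc)^2)
f/fc = 0.99 / 0.145617 = 6.798657
|H| = 1 / sqrt(1 + 46.221737) = 0.1455221
|H|_dB = 20*log10(0.1455221) = -16.74 dB

fc = 0.145617 Hz; |H(0.99 Hz)| = -16.74 dB


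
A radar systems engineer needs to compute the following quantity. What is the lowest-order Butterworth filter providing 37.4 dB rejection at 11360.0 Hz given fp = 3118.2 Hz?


Butterworth filter order formula:
n = log10(10^(A/10) - 1) / (2 * log10(f_stop/f_pass))
10^(37.4/10) - 1 = 5494.4087
f_stop/f_pass = 11360.0 / 3118.2 = 3.6431
n = 3.3304 -> ceil = 4

4


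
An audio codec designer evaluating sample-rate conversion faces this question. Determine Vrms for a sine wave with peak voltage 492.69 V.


RMS voltage for a sinusoidal waveform:
V_rms = V_peak / sqrt(2)
      = 492.69 / 1.414214
      = 348.384 V

348.384 V


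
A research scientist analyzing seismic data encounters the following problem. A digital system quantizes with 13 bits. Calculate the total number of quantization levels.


Number of quantization levels = 2^N
= 2^13
= 8192

8192


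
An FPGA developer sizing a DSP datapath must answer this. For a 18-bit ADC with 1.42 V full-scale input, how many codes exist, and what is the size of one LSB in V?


Step 1 — number of quantization levels:
L = 2^N = 2^18 = 262144

Step 2 — LSB step size:
delta = Vfs / L
      = 1.42 / 262144
      = 5.42e-06 V

Levels = 262144; step size = 5.42e-06 V


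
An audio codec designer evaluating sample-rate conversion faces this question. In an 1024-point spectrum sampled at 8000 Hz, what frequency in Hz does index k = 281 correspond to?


Frequency of DFT bin k:
f_k = k * fs / N
    = 281 * 8000 / 1024
    = 2248000 / 1024
    = 2195.312 Hz

2195.312 Hz


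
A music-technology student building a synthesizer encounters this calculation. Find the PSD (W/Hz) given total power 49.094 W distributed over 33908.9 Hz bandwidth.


Power spectral density:
PSD = P / BW
    = 49.094 / 33908.9
    = 0.00144782 W/Hz

0.00144782 W/Hz


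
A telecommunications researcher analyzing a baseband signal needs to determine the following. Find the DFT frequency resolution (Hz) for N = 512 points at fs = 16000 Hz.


DFT frequency resolution:
df = fs / N
   = 16000 / 512
   = 31.25 Hz

31.25 Hz


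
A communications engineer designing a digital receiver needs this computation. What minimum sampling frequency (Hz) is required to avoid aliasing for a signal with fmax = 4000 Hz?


The Nyquist rate is twice the maximum frequency component.
fs_min = 2 * fmax
      = 2 * 4000
      = 8000 Hz

8000


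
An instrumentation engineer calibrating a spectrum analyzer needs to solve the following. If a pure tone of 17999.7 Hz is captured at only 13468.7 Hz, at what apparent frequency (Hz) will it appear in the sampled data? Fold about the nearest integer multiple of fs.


Compute the nearest integer multiple of fs to the signal:
n = round(17999.7 / 13468.7) = 1
f_alias = |17999.7 - 1 * 13468.7|
        = |17999.7 - 13468.7|
        = 4531.0 Hz

4531.0


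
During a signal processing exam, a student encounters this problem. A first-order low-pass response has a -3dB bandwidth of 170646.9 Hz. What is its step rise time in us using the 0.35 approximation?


Rise time from bandwidth relationship:
tr = 0.35 / BW
   = 0.35 / 170646.9
   = 2.0510188e-06 s
   = 2.051 us

2.051 us


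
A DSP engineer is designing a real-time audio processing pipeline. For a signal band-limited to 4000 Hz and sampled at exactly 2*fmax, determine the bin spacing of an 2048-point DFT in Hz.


Step 1 — Nyquist sampling rate:
fs = 2 * fmax = 2 * 4000 = 8000 Hz

Step 2 — DFT bin spacing:
df = fs / N = 8000 / 2048 = 3.9062 Hz

3.9062 Hz


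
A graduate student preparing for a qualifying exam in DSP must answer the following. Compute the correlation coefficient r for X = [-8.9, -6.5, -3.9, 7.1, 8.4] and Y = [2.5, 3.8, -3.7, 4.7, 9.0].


Pearson correlation coefficient (population):
r = cov(X,Y) / (std(X) * std(Y))
Mean X = -0.76, Mean Y = 3.26
Cov(X,Y) = 17.7676
Std(X) = 7.137955, Std(Y) = 4.106872
r = 0.6061

0.6061


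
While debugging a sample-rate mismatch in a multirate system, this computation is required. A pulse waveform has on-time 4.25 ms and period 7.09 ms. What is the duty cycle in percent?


Duty cycle as a percentage:
DC = (t_on / T) * 100
   = (4.25 / 7.09) * 100
   = 0.599436 * 100
   = 59.94 %

59.94 %


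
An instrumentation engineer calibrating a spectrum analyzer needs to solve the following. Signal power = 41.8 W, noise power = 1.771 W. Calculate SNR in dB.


SNR in decibels:
SNR = 10 * log10(Ps / Pn)
    = 10 * log10(41.8 / 1.771)
    = 10 * log10(23.6025)
    = 10 * 1.373
    = 13.73 dB

13.73 dB


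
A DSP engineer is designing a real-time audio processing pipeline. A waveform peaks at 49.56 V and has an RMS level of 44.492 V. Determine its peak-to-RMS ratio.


Crest factor is the ratio of peak to RMS:
CF = V_peak / V_rms
   = 49.56 / 44.492
   = 1.1139

1.1139


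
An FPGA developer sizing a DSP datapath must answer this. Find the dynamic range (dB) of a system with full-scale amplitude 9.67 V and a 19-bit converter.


Dynamic range from full-scale to LSB:
V_min = V_max / 2^bits = 9.67 / 2^19
DR = 20 * log10(V_max / V_min)
   = 20 * log10(2^19)
   = 20 * 19 * log10(2)
   = 114.39 dB

114.39 dB


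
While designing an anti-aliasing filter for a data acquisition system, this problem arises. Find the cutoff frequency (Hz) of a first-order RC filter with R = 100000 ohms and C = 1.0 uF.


Cutoff frequency of a first-order RC filter:
fc = 1 / (2 * pi * R * C)
C = 1.0 uF = 1e-06 F
fc = 1 / (2 * pi * 100000 * 1e-06)
   = 1 / 0.62831853071796
   = 1.591549 Hz

1.591549 Hz


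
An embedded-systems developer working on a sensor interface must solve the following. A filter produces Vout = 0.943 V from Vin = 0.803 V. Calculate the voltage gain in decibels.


Voltage gain in dB:
G = 20 * log10(Vout / Vin)
  = 20 * log10(0.943 / 0.803)
  = 20 * log10(1.174346)
  = 20 * 0.069796
  = 1.4 dB

1.4 dB


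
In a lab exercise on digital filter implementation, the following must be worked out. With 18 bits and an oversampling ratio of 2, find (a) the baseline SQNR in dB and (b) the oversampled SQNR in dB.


Step 1 — baseline SQNR at Nyquist:
SQNR_base = 6.02*N + 1.76
          = 6.02*18 + 1.76
          = 110.12 dB

Step 2 — oversampling processing gain:
G = 10*log10(OSR) = 10*log10(2) = 3.01 dB

Step 3 — total:
SQNR_total = 110.12 + 3.01 = 113.13 dB

Base SQNR = 110.12 dB; oversampled SQNR = 113.13 dB


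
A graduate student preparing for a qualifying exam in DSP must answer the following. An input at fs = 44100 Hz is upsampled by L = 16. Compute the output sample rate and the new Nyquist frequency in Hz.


Step 1 — output sample rate after interpolation by L:
fs_out = L * fs_in = 16 * 44100 = 705600 Hz

Step 2 — Nyquist frequency of the output stream:
f_Nyq = fs_out / 2 = 705600 / 2 = 352800.0 Hz

fs_out = 705600 Hz; f_Nyquist = 352800.0 Hz


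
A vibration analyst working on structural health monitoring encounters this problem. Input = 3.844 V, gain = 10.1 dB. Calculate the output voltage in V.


Output voltage from dB gain:
V_out = V_in * 10^(gain_dB / 20)
      = 3.844 * 10^(10.1 / 20)
      = 3.844 * 3.198895
      = 12.2966 V

12.2966 V


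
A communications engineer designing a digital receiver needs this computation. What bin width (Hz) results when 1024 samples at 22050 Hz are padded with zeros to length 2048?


Frequency resolution after zero-padding:
N_padded = 1024 * 2 = 2048
df = fs / N_padded
   = 22050 / 2048
   = 10.7666 Hz

10.7666 Hz


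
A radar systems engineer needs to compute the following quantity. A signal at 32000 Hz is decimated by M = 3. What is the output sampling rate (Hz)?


Decimation reduces the sample rate:
fs_out = fs_in / M
       = 32000 / 3
       = 10666.6667 Hz

10666.6667 Hz


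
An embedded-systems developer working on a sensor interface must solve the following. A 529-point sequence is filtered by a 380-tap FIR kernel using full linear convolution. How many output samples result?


Linear convolution output length:
L = N + M - 1
  = 529 + 380 - 1
  = 908 samples

908


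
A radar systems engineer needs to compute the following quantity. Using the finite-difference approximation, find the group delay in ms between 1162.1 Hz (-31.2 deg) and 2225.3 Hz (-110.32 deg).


Group delay from phase difference:
tau = -d(phi)/d(omega)
d(phi) = -79.12 deg = -1.380905 rad
d(omega) = 2*pi*(2225.3 - 1162.1) = 6680.2826 rad/s
tau = -(-1.380905) / 6680.2826
    = 0.2067 ms

0.2067 ms


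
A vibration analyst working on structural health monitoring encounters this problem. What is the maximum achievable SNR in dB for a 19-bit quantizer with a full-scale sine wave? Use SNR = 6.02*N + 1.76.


Theoretical SNR for a full-scale sinusoid:
SNR = 6.02 * N + 1.76
    = 6.02 * 19 + 1.76
    = 114.38 + 1.76
    = 116.14 dB

116.14 dB


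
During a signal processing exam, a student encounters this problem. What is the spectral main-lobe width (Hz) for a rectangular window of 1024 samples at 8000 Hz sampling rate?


Main lobe width for a rectangular window:
Width = 2 * fs / N
      = 2 * 8000 / 1024
      = 16000 / 1024
      = 15.625 Hz

15.625 Hz


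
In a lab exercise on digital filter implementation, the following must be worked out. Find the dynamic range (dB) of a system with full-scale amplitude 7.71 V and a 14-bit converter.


Dynamic range from full-scale to LSB:
V_min = V_max / 2^bits = 7.71 / 2^14
DR = 20 * log10(V_max / V_min)
   = 20 * log10(2^14)
   = 20 * 14 * log10(2)
   = 84.29 dB

84.29 dB


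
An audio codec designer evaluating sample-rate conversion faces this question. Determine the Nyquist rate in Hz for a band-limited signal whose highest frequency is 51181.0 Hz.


The Nyquist rate is twice the maximum frequency component.
fs_min = 2 * fmax
      = 2 * 51181.0
      = 102362.0 Hz

102362.0


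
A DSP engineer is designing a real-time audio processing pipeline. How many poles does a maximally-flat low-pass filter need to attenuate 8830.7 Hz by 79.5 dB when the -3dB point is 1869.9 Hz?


Butterworth filter order formula:
n = log10(10^(A/10) - 1) / (2 * log10(f_stop/f_pass))
10^(79.5/10) - 1 = 89125092.8134
f_stop/f_pass = 8830.7 / 1869.9 = 4.7226
n = 5.8961 -> ceil = 6

6


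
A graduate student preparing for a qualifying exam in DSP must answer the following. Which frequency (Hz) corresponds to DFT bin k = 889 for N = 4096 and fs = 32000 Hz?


Frequency of DFT bin k:
f_k = k * fs / N
    = 889 * 32000 / 4096
    = 28448000 / 4096
    = 6945.312 Hz

6945.312 Hz


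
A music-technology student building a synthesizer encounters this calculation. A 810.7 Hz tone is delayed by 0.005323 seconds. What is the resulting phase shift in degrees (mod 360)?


Phase shift from frequency and time delay:
phi = 360 * f * t_delay
    = 360 * 810.7 * 0.005323
    = 1553.53 degrees
    mod 360 = 113.53 degrees

113.53 degrees


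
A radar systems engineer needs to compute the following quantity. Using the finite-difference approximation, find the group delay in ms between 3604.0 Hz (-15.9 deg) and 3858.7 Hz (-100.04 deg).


Group delay from phase difference:
tau = -d(phi)/d(omega)
d(phi) = -84.14 deg = -1.46852 rad
d(omega) = 2*pi*(3858.7 - 3604.0) = 1600.3273 rad/s
tau = -(-1.46852) / 1600.3273
    = 0.9176 ms

0.9176 ms


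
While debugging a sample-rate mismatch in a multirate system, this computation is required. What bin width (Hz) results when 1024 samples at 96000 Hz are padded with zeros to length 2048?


Frequency resolution after zero-padding:
N_padded = 1024 * 2 = 2048
df = fs / N_padded
   = 96000 / 2048
   = 46.875 Hz

46.875 Hz


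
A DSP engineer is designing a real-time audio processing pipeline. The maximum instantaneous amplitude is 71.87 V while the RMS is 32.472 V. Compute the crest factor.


Crest factor is the ratio of peak to RMS:
CF = V_peak / V_rms
   = 71.87 / 32.472
   = 2.2133

2.2133


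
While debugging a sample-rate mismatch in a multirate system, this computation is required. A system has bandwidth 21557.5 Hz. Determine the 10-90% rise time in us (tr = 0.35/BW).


Rise time from bandwidth relationship:
tr = 0.35 / BW
   = 0.35 / 21557.5
   = 1.623564885e-05 s
   = 16.2356 us

16.2356 us


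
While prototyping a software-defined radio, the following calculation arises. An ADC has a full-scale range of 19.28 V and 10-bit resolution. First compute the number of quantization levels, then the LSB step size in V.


Step 1 — number of quantization levels:
L = 2^N = 2^10 = 1024

Step 2 — LSB step size:
delta = Vfs / L
      = 19.28 / 1024
      = 0.01882813 V

Levels = 1024; step size = 0.01882813 V


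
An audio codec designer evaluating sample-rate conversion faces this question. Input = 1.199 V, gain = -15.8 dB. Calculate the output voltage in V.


Output voltage from dB gain:
V_out = V_in * 10^(gain_dB / 20)
      = 1.199 * 10^(-15.8 / 20)
      = 1.199 * 0.162181
      = 0.1945 V

0.1945 V
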